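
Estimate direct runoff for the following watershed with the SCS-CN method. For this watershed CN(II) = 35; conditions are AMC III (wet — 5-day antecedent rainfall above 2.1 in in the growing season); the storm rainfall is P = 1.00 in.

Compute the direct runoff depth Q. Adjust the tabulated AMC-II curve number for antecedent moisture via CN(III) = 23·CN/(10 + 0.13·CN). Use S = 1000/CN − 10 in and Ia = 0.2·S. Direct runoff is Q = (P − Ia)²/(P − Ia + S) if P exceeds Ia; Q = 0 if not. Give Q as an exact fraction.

Q = 0 in ≈ 0.000 in

CN(III) from CN(II)=35: (23·35)/(10 + 0.13·35) = 16100/291 ≈ 55.326
Max retention: S = 1000/(16100/291) − 10 = 1300/161 in (≈ 8.075 in)
Initial abstraction Ia = S/5 = (1300/161)/5 = 260/161 ≈ 1.615 in
P = 1.000 ≤ Ia = 1.615 in: entire storm abstracted, Q = 0.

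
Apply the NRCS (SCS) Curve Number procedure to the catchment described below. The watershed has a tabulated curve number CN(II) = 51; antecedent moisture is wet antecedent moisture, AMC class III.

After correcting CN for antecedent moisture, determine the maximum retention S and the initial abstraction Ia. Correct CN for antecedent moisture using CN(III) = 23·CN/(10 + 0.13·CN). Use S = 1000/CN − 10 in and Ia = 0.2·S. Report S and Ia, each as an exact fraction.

CN(III) from CN(II)=51: (23·51)/(10 + 0.13·51) = 117300/1663 ≈ 70.535
S = 1000/(117300/1663) − 10 = 4900/1173 in ≈ 4.177 in
Initial abstraction Ia = S/5 = (4900/1173)/5 = 980/1173 ≈ 0.835 in

S = 4900/1173 in ≈ 4.177 in; Ia = 980/1173 in ≈ 0.835 in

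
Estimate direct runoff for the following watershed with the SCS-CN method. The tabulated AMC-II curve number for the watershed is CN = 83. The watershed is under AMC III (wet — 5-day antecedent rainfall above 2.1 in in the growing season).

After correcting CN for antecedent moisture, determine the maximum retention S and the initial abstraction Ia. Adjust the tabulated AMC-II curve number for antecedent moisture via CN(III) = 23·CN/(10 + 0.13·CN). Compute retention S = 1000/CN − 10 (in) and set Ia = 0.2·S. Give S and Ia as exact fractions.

S = 1700/1909 in ≈ 0.891 in; Ia = 340/1909 in ≈ 0.178 in

Wet (AMC III): CN(III) = 23·83/(10 + 0.13·83) = 1909/(2079/100) = 190900/2079 ≈ 91.823
Retention S: 1000/CN − 10 with CN=91.823 → S = 1700/1909 ≈ 0.891 in
Initial abstraction Ia = S/5 = (1700/1909)/5 = 340/1909 ≈ 0.178 in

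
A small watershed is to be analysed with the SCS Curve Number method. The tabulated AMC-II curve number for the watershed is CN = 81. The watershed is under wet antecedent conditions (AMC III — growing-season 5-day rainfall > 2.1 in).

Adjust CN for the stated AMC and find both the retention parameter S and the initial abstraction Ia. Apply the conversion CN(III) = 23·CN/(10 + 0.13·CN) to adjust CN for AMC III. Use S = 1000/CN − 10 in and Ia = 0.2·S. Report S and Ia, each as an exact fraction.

CN(III) from CN(II)=81: (23·81)/(10 + 0.13·81) = 186300/2053 ≈ 90.745
Retention S: 1000/CN − 10 with CN=90.745 → S = 1900/1863 ≈ 1.020 in
Initial abstraction Ia = S/5 = (1900/1863)/5 = 380/1863 ≈ 0.204 in

S = 1900/1863 in ≈ 1.020 in; Ia = 380/1863 in ≈ 0.204 in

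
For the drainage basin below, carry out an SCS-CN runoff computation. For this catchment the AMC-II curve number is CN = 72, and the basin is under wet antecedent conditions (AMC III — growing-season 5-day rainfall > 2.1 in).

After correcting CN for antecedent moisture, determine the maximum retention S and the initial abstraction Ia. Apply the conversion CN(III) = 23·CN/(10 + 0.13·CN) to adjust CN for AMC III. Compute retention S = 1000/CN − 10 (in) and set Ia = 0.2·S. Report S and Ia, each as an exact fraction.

S = 350/207 in ≈ 1.691 in; Ia = 70/207 in ≈ 0.338 in

Adjust CN=72 to AMC III: 23·72/(10 + 0.13·72) → 1656 ÷ (484/25) = 10350/121 ≈ 85.537
Max retention: S = 1000/(10350/121) − 10 = 350/207 in (≈ 1.691 in)
Initial abstraction Ia = S/5 = (350/207)/5 = 70/207 ≈ 0.338 in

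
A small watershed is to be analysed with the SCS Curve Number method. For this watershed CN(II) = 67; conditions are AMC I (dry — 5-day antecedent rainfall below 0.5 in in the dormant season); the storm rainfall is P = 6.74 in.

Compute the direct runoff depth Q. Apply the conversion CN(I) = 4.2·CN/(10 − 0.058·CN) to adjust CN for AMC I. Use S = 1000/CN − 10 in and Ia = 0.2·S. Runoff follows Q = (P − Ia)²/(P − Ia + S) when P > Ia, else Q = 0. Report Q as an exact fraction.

Dry (AMC I): CN(I) = 4.2·67/(10 − 0.058·67) = (1407/5)/(3057/500) = 46900/1019 ≈ 46.026
Retention S: 1000/CN − 10 with CN=46.026 → S = 5500/469 ≈ 11.727 in
Ia = 0.2S: 0.2·11.727 = 2.345 in (exactly 1100/469)
Since P=6.740 > Ia=2.345: effective rainfall P−Ia = 103053/23450 in
Q = (103053/23450)²/((103053/23450) + 5500/469) = (10619920809/549902500)/(378053/23450) = 10619920809/8865342850 in ≈ 1.198 in

Q = 10619920809/8865342850 in ≈ 1.198 in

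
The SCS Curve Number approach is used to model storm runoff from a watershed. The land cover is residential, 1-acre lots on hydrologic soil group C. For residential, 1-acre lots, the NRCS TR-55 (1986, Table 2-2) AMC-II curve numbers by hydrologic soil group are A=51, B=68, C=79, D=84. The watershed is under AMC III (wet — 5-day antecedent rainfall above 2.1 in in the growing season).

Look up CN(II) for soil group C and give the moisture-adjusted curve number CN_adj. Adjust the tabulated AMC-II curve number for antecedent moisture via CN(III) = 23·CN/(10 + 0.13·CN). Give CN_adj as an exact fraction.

CN_adj = 181700/2027 ≈ 89.640

NRCS table: residential, 1-acre lots, soil group C → CN(II) = 79
Adjust CN=79 to AMC III: 23·79/(10 + 0.13·79) → 1817 ÷ (2027/100) = 181700/2027 ≈ 89.640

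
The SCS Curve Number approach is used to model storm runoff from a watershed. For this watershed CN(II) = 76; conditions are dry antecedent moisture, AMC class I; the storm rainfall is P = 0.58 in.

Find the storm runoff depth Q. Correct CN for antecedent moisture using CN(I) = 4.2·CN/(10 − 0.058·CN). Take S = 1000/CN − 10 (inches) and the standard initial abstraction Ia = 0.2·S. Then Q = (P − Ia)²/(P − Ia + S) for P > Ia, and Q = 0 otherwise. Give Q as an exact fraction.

Adjust CN=76 to AMC I: 4.2·76/(10 − 0.058·76) → (1596/5) ÷ (699/125) = 13300/233 ≈ 57.082
Retention S: 1000/CN − 10 with CN=57.082 → S = 1000/133 ≈ 7.519 in
Ia = 0.2·(1000/133) = 200/133 in ≈ 1.504 in
P = 0.580 ≤ Ia = 1.504 in: entire storm abstracted, Q = 0.

Q = 0 in ≈ 0.000 in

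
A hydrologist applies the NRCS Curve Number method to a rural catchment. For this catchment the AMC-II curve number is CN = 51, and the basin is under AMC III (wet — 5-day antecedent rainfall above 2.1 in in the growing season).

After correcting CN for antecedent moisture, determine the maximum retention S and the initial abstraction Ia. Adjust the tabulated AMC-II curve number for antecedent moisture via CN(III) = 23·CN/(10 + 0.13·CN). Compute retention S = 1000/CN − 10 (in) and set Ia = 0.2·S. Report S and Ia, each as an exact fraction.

S = 4900/1173 in ≈ 4.177 in; Ia = 980/1173 in ≈ 0.835 in

Adjust CN=51 to AMC III: 23·51/(10 + 0.13·51) → 1173 ÷ (1663/100) = 117300/1663 ≈ 70.535
Retention S: 1000/CN − 10 with CN=70.535 → S = 4900/1173 ≈ 4.177 in
Ia = 0.2S: 0.2·4.177 = 0.835 in (exactly 980/1173)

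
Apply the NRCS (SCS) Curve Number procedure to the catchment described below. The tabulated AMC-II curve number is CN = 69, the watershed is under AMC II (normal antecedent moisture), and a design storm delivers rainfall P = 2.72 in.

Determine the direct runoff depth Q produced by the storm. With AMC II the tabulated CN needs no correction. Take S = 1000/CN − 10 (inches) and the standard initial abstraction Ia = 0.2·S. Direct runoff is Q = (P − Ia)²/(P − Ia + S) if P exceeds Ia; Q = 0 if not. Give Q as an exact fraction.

AMC II — tabulated CN = 69 applies directly.
S = 1000/69 − 10 = 310/69 in ≈ 4.493 in
Initial abstraction Ia = S/5 = (310/69)/5 = 62/69 ≈ 0.899 in
Since P=2.720 > Ia=0.899: effective rainfall P−Ia = 3142/1725 in
Q: (3142/1725)² ÷ (10892/1725) = 2468041/4697175 in (≈ 0.525 in)

Q = 2468041/4697175 in ≈ 0.525 in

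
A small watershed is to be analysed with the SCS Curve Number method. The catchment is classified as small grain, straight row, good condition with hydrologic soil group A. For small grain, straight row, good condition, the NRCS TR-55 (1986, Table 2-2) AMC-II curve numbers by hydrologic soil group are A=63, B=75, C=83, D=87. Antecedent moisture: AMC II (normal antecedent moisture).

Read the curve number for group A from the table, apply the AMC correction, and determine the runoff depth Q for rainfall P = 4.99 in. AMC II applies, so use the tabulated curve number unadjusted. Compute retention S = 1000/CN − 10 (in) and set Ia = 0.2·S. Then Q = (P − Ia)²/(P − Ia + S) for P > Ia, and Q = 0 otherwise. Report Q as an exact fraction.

NRCS table: small grain, straight row, good condition, soil group A → CN(II) = 63
AMC II — tabulated CN = 63 applies directly.
S = 1000/63 − 10 = 370/63 in ≈ 5.873 in
Ia = 0.2·(370/63) = 74/63 in ≈ 1.175 in
P − Ia = 4.990 − 1.175 = 24037/6300 ≈ 3.815 in (> 0, runoff occurs)
Q: (24037/6300)² ÷ (61037/6300) = 577777369/384533100 in (≈ 1.503 in)

Q = 577777369/384533100 in ≈ 1.503 in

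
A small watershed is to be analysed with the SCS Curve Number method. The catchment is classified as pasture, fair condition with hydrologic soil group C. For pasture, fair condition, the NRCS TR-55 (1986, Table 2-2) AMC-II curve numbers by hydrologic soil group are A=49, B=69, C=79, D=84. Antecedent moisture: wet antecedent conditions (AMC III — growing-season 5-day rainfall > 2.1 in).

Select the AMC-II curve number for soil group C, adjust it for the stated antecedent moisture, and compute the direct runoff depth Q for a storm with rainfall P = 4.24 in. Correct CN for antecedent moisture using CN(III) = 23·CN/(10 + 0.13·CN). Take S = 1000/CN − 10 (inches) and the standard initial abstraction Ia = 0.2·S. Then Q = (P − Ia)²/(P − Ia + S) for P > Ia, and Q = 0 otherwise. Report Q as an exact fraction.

Q = 16580569202/5328397925 in ≈ 3.112 in

NRCS table: pasture, fair condition, soil group C → CN(II) = 79
Wet (AMC III): CN(III) = 23·79/(10 + 0.13·79) = 1817/(2027/100) = 181700/2027 ≈ 89.640
S = 1000/(181700/2027) − 10 = 2100/1817 in ≈ 1.156 in
Ia = 0.2·(2100/1817) = 420/1817 in ≈ 0.231 in
Since P=4.240 > Ia=0.231: effective rainfall P−Ia = 182102/45425 in
Q: (182102/45425)² ÷ (234602/45425) = 16580569202/5328397925 in (≈ 3.112 in)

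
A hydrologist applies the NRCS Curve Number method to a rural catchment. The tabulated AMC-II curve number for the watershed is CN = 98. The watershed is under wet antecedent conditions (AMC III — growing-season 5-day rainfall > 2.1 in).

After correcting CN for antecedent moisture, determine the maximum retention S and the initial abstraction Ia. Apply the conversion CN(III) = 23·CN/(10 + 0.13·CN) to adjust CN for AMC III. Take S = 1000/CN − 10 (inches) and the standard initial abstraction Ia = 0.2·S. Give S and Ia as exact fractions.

CN(III) from CN(II)=98: (23·98)/(10 + 0.13·98) = 112700/1137 ≈ 99.120
Retention S: 1000/CN − 10 with CN=99.120 → S = 100/1127 ≈ 0.089 in
Ia = 0.2S: 0.2·0.089 = 0.018 in (exactly 20/1127)

S = 100/1127 in ≈ 0.089 in; Ia = 20/1127 in ≈ 0.018 in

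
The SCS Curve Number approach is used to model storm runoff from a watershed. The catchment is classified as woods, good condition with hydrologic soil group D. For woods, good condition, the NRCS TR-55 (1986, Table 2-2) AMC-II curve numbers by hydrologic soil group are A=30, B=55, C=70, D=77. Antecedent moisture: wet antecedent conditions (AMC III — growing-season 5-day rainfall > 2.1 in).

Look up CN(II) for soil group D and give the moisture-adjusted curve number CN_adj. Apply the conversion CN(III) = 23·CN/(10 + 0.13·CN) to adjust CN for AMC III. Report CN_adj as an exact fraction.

NRCS table: woods, good condition, soil group D → CN(II) = 77
CN(III) from CN(II)=77: (23·77)/(10 + 0.13·77) = 7700/87 ≈ 88.506

CN_adj = 7700/87 ≈ 88.506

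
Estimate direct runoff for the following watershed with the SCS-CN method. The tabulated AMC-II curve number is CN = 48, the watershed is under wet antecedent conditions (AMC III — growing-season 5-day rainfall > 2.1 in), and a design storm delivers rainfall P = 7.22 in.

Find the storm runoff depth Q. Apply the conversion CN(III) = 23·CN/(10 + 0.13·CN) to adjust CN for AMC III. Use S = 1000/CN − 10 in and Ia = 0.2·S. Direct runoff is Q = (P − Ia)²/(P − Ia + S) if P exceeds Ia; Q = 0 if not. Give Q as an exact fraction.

Q = 469112281/130786050 in ≈ 3.587 in

Adjust CN=48 to AMC III: 23·48/(10 + 0.13·48) → 1104 ÷ (406/25) = 13800/203 ≈ 67.980
Retention S: 1000/CN − 10 with CN=67.980 → S = 325/69 ≈ 4.710 in
Ia = 0.2S: 0.2·4.710 = 0.942 in (exactly 65/69)
Since P=7.220 > Ia=0.942: effective rainfall P−Ia = 21659/3450 in
Runoff Q = (P−Ia)²/(P−Ia+S) = (6.278)²/(6.278+4.710) = 469112281/130786050 ≈ 3.587 in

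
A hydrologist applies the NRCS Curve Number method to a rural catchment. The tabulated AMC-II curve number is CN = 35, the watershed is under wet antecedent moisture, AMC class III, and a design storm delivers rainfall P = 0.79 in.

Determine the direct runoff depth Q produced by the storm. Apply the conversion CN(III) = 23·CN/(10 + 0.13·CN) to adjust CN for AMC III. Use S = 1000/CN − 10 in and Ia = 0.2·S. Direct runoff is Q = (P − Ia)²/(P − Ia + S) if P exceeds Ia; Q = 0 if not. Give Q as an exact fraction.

Q = 0 in ≈ 0.000 in

Wet (AMC III): CN(III) = 23·35/(10 + 0.13·35) = 805/(291/20) = 16100/291 ≈ 55.326
S = 1000/(16100/291) − 10 = 1300/161 in ≈ 8.075 in
Initial abstraction Ia = S/5 = (1300/161)/5 = 260/161 ≈ 1.615 in
P = 0.790 ≤ Ia = 1.615 in: entire storm abstracted, Q = 0.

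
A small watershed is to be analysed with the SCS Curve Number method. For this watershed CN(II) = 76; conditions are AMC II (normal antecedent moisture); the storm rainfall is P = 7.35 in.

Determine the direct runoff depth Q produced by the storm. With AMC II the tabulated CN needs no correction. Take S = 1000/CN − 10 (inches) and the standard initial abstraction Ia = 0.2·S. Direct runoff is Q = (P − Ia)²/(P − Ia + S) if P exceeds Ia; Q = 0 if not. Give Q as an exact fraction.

Average conditions: CN = 76 (no AMC adjustment).
S = 1000/76 − 10 = 60/19 in ≈ 3.158 in
Initial abstraction Ia = S/5 = (60/19)/5 = 12/19 ≈ 0.632 in
Excess rainfall: 7.350 − 0.632 = 6.718 in; P > Ia so Q > 0
Q = (2553/380)²/((2553/380) + 60/19) = (6517809/144400)/(3753/380) = 724201/158460 in ≈ 4.570 in

Q = 724201/158460 in ≈ 4.570 in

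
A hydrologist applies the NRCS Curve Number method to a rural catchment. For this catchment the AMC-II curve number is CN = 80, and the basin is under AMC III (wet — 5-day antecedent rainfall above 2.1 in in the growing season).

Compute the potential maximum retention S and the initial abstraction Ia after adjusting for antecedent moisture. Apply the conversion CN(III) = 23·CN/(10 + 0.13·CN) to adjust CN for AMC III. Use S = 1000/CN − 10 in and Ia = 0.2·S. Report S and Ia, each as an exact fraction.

S = 25/23 in ≈ 1.087 in; Ia = 5/23 in ≈ 0.217 in

Wet (AMC III): CN(III) = 23·80/(10 + 0.13·80) = 1840/(102/5) = 4600/51 ≈ 90.196
Max retention: S = 1000/(4600/51) − 10 = 25/23 in (≈ 1.087 in)
Initial abstraction Ia = S/5 = (25/23)/5 = 5/23 ≈ 0.217 in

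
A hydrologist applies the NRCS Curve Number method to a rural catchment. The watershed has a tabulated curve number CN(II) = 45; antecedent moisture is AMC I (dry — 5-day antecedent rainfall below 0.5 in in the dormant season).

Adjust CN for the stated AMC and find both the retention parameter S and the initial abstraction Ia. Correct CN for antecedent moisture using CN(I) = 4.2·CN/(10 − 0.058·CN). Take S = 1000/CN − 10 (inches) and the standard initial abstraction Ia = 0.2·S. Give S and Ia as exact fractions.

S = 5500/189 in ≈ 29.101 in; Ia = 1100/189 in ≈ 5.820 in

CN(I) from CN(II)=45: (4.2·45)/(10 − 0.058·45) = 18900/739 ≈ 25.575
Retention S: 1000/CN − 10 with CN=25.575 → S = 5500/189 ≈ 29.101 in
Ia = 0.2·(5500/189) = 1100/189 in ≈ 5.820 in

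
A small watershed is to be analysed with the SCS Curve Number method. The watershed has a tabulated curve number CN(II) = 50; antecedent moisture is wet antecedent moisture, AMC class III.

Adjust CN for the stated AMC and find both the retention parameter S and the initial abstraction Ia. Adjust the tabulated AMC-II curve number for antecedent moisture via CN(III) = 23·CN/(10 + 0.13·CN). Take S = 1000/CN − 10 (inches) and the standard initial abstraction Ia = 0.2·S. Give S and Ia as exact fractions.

S = 100/23 in ≈ 4.348 in; Ia = 20/23 in ≈ 0.870 in

CN(III) from CN(II)=50: (23·50)/(10 + 0.13·50) = 2300/33 ≈ 69.697
S = 1000/(2300/33) − 10 = 100/23 in ≈ 4.348 in
Ia = 0.2·(100/23) = 20/23 in ≈ 0.870 in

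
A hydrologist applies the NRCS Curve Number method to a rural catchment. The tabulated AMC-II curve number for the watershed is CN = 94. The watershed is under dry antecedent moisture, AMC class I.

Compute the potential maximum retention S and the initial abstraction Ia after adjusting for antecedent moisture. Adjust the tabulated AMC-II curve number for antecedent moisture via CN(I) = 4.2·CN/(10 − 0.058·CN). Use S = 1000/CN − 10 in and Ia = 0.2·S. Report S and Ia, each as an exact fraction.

Adjust CN=94 to AMC I: 4.2·94/(10 − 0.058·94) → (1974/5) ÷ (1137/250) = 32900/379 ≈ 86.807
Max retention: S = 1000/(32900/379) − 10 = 500/329 in (≈ 1.520 in)
Ia = 0.2·(500/329) = 100/329 in ≈ 0.304 in

S = 500/329 in ≈ 1.520 in; Ia = 100/329 in ≈ 0.304 in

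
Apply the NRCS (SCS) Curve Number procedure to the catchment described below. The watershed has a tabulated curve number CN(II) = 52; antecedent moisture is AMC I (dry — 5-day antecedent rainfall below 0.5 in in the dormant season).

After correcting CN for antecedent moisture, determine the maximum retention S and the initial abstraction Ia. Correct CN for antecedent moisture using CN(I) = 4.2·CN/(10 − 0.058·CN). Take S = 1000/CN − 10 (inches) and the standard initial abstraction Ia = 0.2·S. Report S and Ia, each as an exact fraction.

CN(I) from CN(II)=52: (4.2·52)/(10 − 0.058·52) = 9100/291 ≈ 31.271
Retention S: 1000/CN − 10 with CN=31.271 → S = 2000/91 ≈ 21.978 in
Ia = 0.2S: 0.2·21.978 = 4.396 in (exactly 400/91)

S = 2000/91 in ≈ 21.978 in; Ia = 400/91 in ≈ 4.396 in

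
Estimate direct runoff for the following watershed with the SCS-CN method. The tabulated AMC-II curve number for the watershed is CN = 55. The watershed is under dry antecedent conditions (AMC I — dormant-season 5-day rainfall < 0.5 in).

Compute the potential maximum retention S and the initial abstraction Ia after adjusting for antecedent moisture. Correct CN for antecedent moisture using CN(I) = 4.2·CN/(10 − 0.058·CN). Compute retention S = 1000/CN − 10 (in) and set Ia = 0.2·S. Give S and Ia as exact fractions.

Adjust CN=55 to AMC I: 4.2·55/(10 − 0.058·55) → 231 ÷ (681/100) = 7700/227 ≈ 33.921
Max retention: S = 1000/(7700/227) − 10 = 1500/77 in (≈ 19.481 in)
Ia = 0.2S: 0.2·19.481 = 3.896 in (exactly 300/77)

S = 1500/77 in ≈ 19.481 in; Ia = 300/77 in ≈ 3.896 in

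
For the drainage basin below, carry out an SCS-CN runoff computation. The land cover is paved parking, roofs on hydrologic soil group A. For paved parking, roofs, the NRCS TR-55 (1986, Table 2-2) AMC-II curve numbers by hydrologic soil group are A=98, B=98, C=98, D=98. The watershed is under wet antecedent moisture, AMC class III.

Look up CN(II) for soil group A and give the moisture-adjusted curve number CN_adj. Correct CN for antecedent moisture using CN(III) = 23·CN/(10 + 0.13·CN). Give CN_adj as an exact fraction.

CN_adj = 112700/1137 ≈ 99.120

NRCS table: paved parking, roofs, soil group A → CN(II) = 98
Wet (AMC III): CN(III) = 23·98/(10 + 0.13·98) = 2254/(1137/50) = 112700/1137 ≈ 99.120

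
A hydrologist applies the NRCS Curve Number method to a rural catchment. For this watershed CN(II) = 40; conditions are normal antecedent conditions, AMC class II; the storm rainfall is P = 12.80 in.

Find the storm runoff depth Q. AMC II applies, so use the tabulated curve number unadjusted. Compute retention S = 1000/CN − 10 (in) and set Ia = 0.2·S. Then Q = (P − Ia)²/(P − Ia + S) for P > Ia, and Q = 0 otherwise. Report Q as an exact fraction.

Q = 2401/620 in ≈ 3.873 in

CN(II) = 40; AMC II needs no correction.
Max retention: S = 1000/40 − 10 = 15 in (≈ 15.000 in)
Ia = 0.2·15 = 3 in ≈ 3.000 in
Since P=12.800 > Ia=3.000: effective rainfall P−Ia = 49/5 in
Q: (49/5)² ÷ (124/5) = 2401/620 in (≈ 3.873 in)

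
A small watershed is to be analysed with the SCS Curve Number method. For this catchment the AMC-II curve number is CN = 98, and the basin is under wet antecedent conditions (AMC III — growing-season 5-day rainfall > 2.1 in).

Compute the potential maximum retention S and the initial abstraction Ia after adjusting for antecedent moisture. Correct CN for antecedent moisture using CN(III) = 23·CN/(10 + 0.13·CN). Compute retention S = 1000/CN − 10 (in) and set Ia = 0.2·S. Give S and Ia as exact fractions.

S = 100/1127 in ≈ 0.089 in; Ia = 20/1127 in ≈ 0.018 in

CN(III) from CN(II)=98: (23·98)/(10 + 0.13·98) = 112700/1137 ≈ 99.120
Retention S: 1000/CN − 10 with CN=99.120 → S = 100/1127 ≈ 0.089 in
Initial abstraction Ia = S/5 = (100/1127)/5 = 20/1127 ≈ 0.018 in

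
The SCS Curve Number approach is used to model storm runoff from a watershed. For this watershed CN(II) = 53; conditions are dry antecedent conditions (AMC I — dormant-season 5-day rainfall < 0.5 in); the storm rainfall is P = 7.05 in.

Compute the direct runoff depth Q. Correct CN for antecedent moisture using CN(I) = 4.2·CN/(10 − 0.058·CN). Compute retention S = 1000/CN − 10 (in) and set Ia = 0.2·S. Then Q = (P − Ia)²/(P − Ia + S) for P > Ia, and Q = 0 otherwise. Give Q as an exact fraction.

Q = 84267287/252406140 in ≈ 0.334 in

Dry (AMC I): CN(I) = 4.2·53/(10 − 0.058·53) = (1113/5)/(3463/500) = 111300/3463 ≈ 32.140
S = 1000/(111300/3463) − 10 = 23500/1113 in ≈ 21.114 in
Ia = 0.2·(23500/1113) = 4700/1113 in ≈ 4.223 in
P − Ia = 7.050 − 4.223 = 62933/22260 ≈ 2.827 in (> 0, runoff occurs)
Q = (62933/22260)²/((62933/22260) + 23500/1113) = (3960562489/495507600)/(532933/22260) = 84267287/252406140 in ≈ 0.334 in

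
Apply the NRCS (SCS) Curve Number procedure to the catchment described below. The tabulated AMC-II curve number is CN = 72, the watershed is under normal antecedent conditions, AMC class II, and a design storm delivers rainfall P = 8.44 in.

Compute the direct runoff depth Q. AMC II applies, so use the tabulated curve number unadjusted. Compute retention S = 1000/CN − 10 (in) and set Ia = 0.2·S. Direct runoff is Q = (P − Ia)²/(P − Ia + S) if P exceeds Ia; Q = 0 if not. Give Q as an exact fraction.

Q = 2972176/584775 in ≈ 5.083 in

Average conditions: CN = 72 (no AMC adjustment).
Max retention: S = 1000/72 − 10 = 35/9 in (≈ 3.889 in)
Ia = 0.2S: 0.2·3.889 = 0.778 in (exactly 7/9)
P − Ia = 8.440 − 0.778 = 1724/225 ≈ 7.662 in (> 0, runoff occurs)
Runoff Q = (P−Ia)²/(P−Ia+S) = (7.662)²/(7.662+3.889) = 2972176/584775 ≈ 5.083 in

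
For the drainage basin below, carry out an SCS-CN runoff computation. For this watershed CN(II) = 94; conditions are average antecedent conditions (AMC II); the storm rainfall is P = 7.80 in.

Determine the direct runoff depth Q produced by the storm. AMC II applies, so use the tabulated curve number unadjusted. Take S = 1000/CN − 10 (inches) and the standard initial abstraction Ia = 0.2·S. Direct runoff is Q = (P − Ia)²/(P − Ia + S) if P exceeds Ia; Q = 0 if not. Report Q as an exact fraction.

AMC II — tabulated CN = 94 applies directly.
S = 1000/94 − 10 = 30/47 in ≈ 0.638 in
Initial abstraction Ia = S/5 = (30/47)/5 = 6/47 ≈ 0.128 in
Since P=7.800 > Ia=0.128: effective rainfall P−Ia = 1803/235 in
Runoff Q = (P−Ia)²/(P−Ia+S) = (7.672)²/(7.672+0.638) = 361201/50995 ≈ 7.083 in

Q = 361201/50995 in ≈ 7.083 in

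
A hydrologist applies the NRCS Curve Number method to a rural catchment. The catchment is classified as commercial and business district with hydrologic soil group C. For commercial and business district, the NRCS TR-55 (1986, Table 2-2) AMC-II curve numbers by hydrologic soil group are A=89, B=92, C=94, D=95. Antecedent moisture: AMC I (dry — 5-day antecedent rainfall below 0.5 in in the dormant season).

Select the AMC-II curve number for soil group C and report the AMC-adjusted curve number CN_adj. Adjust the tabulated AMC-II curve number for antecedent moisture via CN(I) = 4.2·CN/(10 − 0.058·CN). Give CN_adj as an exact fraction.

NRCS table: commercial and business district, soil group C → CN(II) = 94
Adjust CN=94 to AMC I: 4.2·94/(10 − 0.058·94) → (1974/5) ÷ (1137/250) = 32900/379 ≈ 86.807

CN_adj = 32900/379 ≈ 86.807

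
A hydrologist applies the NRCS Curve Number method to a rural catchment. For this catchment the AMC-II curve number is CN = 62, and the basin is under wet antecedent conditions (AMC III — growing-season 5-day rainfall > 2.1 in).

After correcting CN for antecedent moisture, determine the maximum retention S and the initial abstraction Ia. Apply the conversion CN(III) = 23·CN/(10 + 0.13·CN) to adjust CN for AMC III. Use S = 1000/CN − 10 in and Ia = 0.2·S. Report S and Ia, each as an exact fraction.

S = 1900/713 in ≈ 2.665 in; Ia = 380/713 in ≈ 0.533 in

Wet (AMC III): CN(III) = 23·62/(10 + 0.13·62) = 1426/(903/50) = 71300/903 ≈ 78.959
S = 1000/(71300/903) − 10 = 1900/713 in ≈ 2.665 in
Ia = 0.2S: 0.2·2.665 = 0.533 in (exactly 380/713)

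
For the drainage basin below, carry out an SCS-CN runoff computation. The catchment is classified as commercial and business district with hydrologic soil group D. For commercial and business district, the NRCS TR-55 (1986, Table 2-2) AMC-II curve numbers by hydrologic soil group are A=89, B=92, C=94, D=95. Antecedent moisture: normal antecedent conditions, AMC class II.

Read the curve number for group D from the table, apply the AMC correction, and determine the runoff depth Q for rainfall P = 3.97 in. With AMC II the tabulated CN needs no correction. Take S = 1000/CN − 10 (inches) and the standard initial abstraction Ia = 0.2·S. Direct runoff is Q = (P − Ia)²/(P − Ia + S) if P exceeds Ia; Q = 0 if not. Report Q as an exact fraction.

NRCS table: commercial and business district, soil group D → CN(II) = 95
Average conditions: CN = 95 (no AMC adjustment).
S = 1000/95 − 10 = 10/19 in ≈ 0.526 in
Ia = 0.2·(10/19) = 2/19 in ≈ 0.105 in
Excess rainfall: 3.970 − 0.105 = 3.865 in; P > Ia so Q > 0
Q: (7343/1900)² ÷ (8343/1900) = 53919649/15851700 in (≈ 3.402 in)

Q = 53919649/15851700 in ≈ 3.402 in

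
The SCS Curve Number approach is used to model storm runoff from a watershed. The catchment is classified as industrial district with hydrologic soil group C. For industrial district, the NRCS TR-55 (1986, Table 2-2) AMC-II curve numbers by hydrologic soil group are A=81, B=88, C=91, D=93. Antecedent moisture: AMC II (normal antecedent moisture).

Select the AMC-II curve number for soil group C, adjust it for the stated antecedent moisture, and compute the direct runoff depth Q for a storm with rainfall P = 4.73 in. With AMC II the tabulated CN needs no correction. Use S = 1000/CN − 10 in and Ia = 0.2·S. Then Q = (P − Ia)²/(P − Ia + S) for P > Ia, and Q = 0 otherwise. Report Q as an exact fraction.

NRCS table: industrial district, soil group C → CN(II) = 91
CN(II) = 91; AMC II needs no correction.
Retention S: 1000/CN − 10 with CN=91.000 → S = 90/91 ≈ 0.989 in
Ia = 0.2·(90/91) = 18/91 in ≈ 0.198 in
Since P=4.730 > Ia=0.198: effective rainfall P−Ia = 41243/9100 in
Q = (41243/9100)²/((41243/9100) + 90/91) = (1700985049/82810000)/(50243/9100) = 1700985049/457211300 in ≈ 3.720 in

Q = 1700985049/457211300 in ≈ 3.720 in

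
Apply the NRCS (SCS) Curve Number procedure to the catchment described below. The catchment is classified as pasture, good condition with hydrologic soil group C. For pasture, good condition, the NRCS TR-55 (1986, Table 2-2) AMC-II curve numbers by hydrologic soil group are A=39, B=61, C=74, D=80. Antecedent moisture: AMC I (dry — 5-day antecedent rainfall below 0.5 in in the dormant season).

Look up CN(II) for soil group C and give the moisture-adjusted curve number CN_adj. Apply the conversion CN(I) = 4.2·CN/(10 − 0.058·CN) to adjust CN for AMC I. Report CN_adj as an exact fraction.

NRCS table: pasture, good condition, soil group C → CN(II) = 74
Dry (AMC I): CN(I) = 4.2·74/(10 − 0.058·74) = (1554/5)/(1427/250) = 77700/1427 ≈ 54.450

CN_adj = 77700/1427 ≈ 54.450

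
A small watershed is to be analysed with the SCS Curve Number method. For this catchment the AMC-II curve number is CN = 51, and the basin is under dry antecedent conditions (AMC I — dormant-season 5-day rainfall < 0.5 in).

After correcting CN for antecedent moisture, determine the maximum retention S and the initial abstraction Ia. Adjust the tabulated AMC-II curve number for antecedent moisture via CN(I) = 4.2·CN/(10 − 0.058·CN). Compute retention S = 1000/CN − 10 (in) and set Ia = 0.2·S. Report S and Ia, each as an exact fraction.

Adjust CN=51 to AMC I: 4.2·51/(10 − 0.058·51) → (1071/5) ÷ (3521/500) = 15300/503 ≈ 30.417
Retention S: 1000/CN − 10 with CN=30.417 → S = 3500/153 ≈ 22.876 in
Ia = 0.2·(3500/153) = 700/153 in ≈ 4.575 in

S = 3500/153 in ≈ 22.876 in; Ia = 700/153 in ≈ 4.575 in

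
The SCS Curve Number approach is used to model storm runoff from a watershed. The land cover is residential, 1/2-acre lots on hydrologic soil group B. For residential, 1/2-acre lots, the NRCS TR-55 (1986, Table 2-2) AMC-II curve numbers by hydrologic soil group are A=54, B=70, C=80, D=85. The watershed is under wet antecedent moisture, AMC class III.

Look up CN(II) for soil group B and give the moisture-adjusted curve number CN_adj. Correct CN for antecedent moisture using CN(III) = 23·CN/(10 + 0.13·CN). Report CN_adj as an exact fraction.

NRCS table: residential, 1/2-acre lots, soil group B → CN(II) = 70
Adjust CN=70 to AMC III: 23·70/(10 + 0.13·70) → 1610 ÷ (191/10) = 16100/191 ≈ 84.293

CN_adj = 16100/191 ≈ 84.293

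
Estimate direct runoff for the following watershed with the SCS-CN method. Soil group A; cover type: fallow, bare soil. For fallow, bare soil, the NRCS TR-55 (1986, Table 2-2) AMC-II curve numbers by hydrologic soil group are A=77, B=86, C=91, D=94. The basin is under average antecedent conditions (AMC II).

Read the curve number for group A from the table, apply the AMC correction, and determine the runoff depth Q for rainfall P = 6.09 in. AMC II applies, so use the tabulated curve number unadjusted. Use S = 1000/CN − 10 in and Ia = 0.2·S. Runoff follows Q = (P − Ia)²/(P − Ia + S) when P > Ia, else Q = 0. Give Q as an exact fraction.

Q = 1788697849/502756100 in ≈ 3.558 in

NRCS table: fallow, bare soil, soil group A → CN(II) = 77
Average conditions: CN = 77 (no AMC adjustment).
Retention S: 1000/CN − 10 with CN=77.000 → S = 230/77 ≈ 2.987 in
Initial abstraction Ia = S/5 = (230/77)/5 = 46/77 ≈ 0.597 in
Excess rainfall: 6.090 − 0.597 = 5.493 in; P > Ia so Q > 0
Q: (42293/7700)² ÷ (65293/7700) = 1788697849/502756100 in (≈ 3.558 in)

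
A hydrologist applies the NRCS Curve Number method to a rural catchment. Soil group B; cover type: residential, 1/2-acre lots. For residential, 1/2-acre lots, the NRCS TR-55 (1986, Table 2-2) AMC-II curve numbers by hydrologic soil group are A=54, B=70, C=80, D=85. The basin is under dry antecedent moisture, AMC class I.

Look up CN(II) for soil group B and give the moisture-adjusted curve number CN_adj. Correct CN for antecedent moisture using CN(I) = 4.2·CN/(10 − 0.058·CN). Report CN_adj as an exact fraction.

CN_adj = 4900/99 ≈ 49.495

NRCS table: residential, 1/2-acre lots, soil group B → CN(II) = 70
Adjust CN=70 to AMC I: 4.2·70/(10 − 0.058·70) → 294 ÷ (297/50) = 4900/99 ≈ 49.495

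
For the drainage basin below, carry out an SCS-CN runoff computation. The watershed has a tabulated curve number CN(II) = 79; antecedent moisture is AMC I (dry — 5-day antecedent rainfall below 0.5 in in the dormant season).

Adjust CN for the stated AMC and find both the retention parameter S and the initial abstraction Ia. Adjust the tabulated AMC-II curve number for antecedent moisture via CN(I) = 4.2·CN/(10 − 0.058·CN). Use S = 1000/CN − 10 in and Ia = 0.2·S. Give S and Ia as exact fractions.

Dry (AMC I): CN(I) = 4.2·79/(10 − 0.058·79) = (1659/5)/(2709/500) = 7900/129 ≈ 61.240
Retention S: 1000/CN − 10 with CN=61.240 → S = 500/79 ≈ 6.329 in
Ia = 0.2·(500/79) = 100/79 in ≈ 1.266 in

S = 500/79 in ≈ 6.329 in; Ia = 100/79 in ≈ 1.266 in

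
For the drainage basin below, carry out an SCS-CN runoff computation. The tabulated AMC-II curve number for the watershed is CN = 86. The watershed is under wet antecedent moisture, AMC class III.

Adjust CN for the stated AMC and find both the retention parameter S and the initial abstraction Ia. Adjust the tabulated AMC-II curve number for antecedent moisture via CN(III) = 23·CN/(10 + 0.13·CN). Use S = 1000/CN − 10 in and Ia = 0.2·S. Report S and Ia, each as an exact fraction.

S = 700/989 in ≈ 0.708 in; Ia = 140/989 in ≈ 0.142 in

CN(III) from CN(II)=86: (23·86)/(10 + 0.13·86) = 98900/1059 ≈ 93.390
Max retention: S = 1000/(98900/1059) − 10 = 700/989 in (≈ 0.708 in)
Initial abstraction Ia = S/5 = (700/989)/5 = 140/989 ≈ 0.142 in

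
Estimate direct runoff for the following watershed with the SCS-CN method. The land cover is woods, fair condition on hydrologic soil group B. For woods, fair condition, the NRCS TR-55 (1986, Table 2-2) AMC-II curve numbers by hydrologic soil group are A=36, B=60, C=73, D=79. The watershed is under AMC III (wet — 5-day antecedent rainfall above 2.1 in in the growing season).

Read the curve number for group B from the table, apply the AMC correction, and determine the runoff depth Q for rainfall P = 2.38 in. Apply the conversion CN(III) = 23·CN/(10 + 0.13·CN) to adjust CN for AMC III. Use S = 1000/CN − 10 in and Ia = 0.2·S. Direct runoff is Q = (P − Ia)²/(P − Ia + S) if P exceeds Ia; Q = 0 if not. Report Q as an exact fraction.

NRCS table: woods, fair condition, soil group B → CN(II) = 60
Wet (AMC III): CN(III) = 23·60/(10 + 0.13·60) = 1380/(89/5) = 6900/89 ≈ 77.528
Retention S: 1000/CN − 10 with CN=77.528 → S = 200/69 ≈ 2.899 in
Initial abstraction Ia = S/5 = (200/69)/5 = 40/69 ≈ 0.580 in
Since P=2.380 > Ia=0.580: effective rainfall P−Ia = 6211/3450 in
Q: (6211/3450)² ÷ (16211/3450) = 38576521/55927950 in (≈ 0.690 in)

Q = 38576521/55927950 in ≈ 0.690 in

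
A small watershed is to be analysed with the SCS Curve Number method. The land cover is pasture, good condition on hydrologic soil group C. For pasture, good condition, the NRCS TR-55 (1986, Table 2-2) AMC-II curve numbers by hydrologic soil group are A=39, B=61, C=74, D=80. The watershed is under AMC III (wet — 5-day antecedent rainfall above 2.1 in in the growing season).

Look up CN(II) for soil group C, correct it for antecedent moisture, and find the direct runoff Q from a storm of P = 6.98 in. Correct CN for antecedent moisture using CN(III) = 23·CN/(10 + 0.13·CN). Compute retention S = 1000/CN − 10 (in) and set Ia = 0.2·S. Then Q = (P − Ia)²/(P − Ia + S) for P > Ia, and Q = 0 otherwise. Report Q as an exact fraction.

Q = 80655432001/14849907450 in ≈ 5.431 in

NRCS table: pasture, good condition, soil group C → CN(II) = 74
Adjust CN=74 to AMC III: 23·74/(10 + 0.13·74) → 1702 ÷ (981/50) = 85100/981 ≈ 86.748
S = 1000/(85100/981) − 10 = 1300/851 in ≈ 1.528 in
Ia = 0.2·(1300/851) = 260/851 in ≈ 0.306 in
Since P=6.980 > Ia=0.306: effective rainfall P−Ia = 283999/42550 in
Runoff Q = (P−Ia)²/(P−Ia+S) = (6.674)²/(6.674+1.528) = 80655432001/14849907450 ≈ 5.431 in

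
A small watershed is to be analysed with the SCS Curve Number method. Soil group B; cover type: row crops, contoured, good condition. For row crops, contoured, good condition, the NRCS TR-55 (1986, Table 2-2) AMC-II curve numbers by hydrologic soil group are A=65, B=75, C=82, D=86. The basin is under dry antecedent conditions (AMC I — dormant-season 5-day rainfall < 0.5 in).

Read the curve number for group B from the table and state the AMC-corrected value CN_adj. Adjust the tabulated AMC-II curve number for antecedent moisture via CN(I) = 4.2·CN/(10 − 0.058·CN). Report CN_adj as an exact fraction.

NRCS table: row crops, contoured, good condition, soil group B → CN(II) = 75
Dry (AMC I): CN(I) = 4.2·75/(10 − 0.058·75) = 315/(113/20) = 6300/113 ≈ 55.752

CN_adj = 6300/113 ≈ 55.752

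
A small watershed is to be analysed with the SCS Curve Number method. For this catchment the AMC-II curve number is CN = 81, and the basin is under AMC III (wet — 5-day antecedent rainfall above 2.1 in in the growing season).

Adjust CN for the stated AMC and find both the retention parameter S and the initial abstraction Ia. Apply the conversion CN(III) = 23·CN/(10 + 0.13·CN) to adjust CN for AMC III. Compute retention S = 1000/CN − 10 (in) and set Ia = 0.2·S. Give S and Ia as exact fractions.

S = 1900/1863 in ≈ 1.020 in; Ia = 380/1863 in ≈ 0.204 in

Adjust CN=81 to AMC III: 23·81/(10 + 0.13·81) → 1863 ÷ (2053/100) = 186300/2053 ≈ 90.745
Max retention: S = 1000/(186300/2053) − 10 = 1900/1863 in (≈ 1.020 in)
Ia = 0.2·(1900/1863) = 380/1863 in ≈ 0.204 in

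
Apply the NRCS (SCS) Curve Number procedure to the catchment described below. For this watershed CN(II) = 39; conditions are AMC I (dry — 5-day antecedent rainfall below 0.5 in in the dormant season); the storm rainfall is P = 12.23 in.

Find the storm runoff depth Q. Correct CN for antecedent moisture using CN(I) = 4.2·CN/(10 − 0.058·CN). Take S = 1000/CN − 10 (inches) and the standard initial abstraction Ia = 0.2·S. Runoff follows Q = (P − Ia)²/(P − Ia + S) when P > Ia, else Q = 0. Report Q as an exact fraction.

Q = 153379539769/281870070300 in ≈ 0.544 in

Adjust CN=39 to AMC I: 4.2·39/(10 − 0.058·39) → (819/5) ÷ (3869/500) = 81900/3869 ≈ 21.168
Retention S: 1000/CN − 10 with CN=21.168 → S = 30500/819 ≈ 37.241 in
Ia = 0.2·(30500/819) = 6100/819 in ≈ 7.448 in
Excess rainfall: 12.230 − 7.448 = 4.782 in; P > Ia so Q > 0
Q = (391637/81900)²/((391637/81900) + 30500/819) = (153379539769/6707610000)/(3441637/81900) = 153379539769/281870070300 in ≈ 0.544 in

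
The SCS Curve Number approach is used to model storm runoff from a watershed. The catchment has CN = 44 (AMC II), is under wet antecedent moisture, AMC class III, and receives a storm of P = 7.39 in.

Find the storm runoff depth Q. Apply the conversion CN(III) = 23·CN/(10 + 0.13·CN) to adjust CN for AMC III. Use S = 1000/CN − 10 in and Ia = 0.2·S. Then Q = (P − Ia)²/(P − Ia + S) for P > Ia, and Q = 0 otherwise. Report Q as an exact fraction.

Q = 25270507089/7563865100 in ≈ 3.341 in

Adjust CN=44 to AMC III: 23·44/(10 + 0.13·44) → 1012 ÷ (393/25) = 25300/393 ≈ 64.377
S = 1000/(25300/393) − 10 = 1400/253 in ≈ 5.534 in
Ia = 0.2S: 0.2·5.534 = 1.107 in (exactly 280/253)
Excess rainfall: 7.390 − 1.107 = 6.283 in; P > Ia so Q > 0
Q: (158967/25300)² ÷ (298967/25300) = 25270507089/7563865100 in (≈ 3.341 in)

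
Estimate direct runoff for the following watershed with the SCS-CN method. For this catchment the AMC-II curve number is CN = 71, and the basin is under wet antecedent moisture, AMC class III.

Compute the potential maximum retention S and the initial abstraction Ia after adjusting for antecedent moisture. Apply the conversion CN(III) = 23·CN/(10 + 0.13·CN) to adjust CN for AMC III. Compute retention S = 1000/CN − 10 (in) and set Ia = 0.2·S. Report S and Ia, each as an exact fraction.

Adjust CN=71 to AMC III: 23·71/(10 + 0.13·71) → 1633 ÷ (1923/100) = 163300/1923 ≈ 84.919
Retention S: 1000/CN − 10 with CN=84.919 → S = 2900/1633 ≈ 1.776 in
Ia = 0.2S: 0.2·1.776 = 0.355 in (exactly 580/1633)

S = 2900/1633 in ≈ 1.776 in; Ia = 580/1633 in ≈ 0.355 in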